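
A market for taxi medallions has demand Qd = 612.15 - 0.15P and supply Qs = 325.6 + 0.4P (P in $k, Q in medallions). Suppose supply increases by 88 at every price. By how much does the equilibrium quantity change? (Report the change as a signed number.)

ΔQ = 24

Equating demand and supply, 612.15 - 0.15P = 325.6 + 0.4P gives 0.55P = 286.55, so P* = 521.
Substitute back: Q* = 612.15 - 0.15(521) = 534.
After the shift, supply is Qs = 413.6 + 0.4P.
The new intersection has 198.55 = 0.55P, i.e. P = 361, Q = 558.
ΔQ = 558 - 534 = 24.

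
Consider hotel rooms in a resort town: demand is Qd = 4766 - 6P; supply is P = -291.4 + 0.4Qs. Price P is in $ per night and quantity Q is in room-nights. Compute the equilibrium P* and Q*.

P* = 475, Q* = 1916

Solving each curve for Q: Qs = 728.5 + 2.5P.
At equilibrium Qd = Qs, so 4766 - 6P = 728.5 + 2.5P; collecting terms, 4037.5 = 8.5P and P* = 475.
From the demand curve, Q* = 4766 - 6(475) = 1916.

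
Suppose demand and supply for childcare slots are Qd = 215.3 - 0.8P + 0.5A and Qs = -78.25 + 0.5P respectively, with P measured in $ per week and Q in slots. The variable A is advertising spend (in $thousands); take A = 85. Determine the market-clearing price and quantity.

With A = 85, demand is Qd = 257.8 - 0.8P.
The market clears where 257.8 - 0.8P = -78.25 + 0.5P. Rearranging, 1.3P = 336.05, hence P* = 258.5.
Then Q* = 257.8 - 0.8(258.5) = 51.

P* = 258.5, Q* = 51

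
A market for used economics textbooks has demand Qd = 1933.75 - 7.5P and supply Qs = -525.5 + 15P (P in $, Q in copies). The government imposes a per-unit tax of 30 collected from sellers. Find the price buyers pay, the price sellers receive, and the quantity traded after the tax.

Sellers keep P_s = P_b - 30 per unit, so supply in terms of the buyer price is Qs = -975.5 + 15P_b.
Market clearing requires 1933.75 - 7.5P_b = -975.5 + 15P_b; hence 2909.25 = 22.5P_b and P_b = 129.3.
So P_s = 99.3 and the quantity traded is Q = 1933.75 - 7.5(129.3) = 964.

P_b = 129.3, P_s = 99.3, Q = 964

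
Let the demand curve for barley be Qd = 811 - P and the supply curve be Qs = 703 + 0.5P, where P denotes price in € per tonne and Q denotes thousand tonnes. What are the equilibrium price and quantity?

Equating demand and supply, 811 - P = 703 + 0.5P gives 1.5P = 108, so P* = 72.
Plugging P* into demand: Q* = 811 - 72 = 739.

P* = 72, Q* = 739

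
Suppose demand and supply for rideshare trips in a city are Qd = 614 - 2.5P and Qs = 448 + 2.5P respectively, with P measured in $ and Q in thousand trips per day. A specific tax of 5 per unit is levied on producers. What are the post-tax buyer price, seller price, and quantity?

Producers keep P_s = P_b - 5 per unit, so supply in terms of the buyer price is Qs = 435.5 + 2.5P_b.
Set Qd = Qs: 614 - 2.5P_b = 435.5 + 2.5P_b, so 178.5 = 5P_b and P_b = 35.7.
Then P_s = 35.7 - 5 = 30.7 and Q = 614 - 2.5(35.7) = 524.75.

P_b = 35.7, P_s = 30.7, Q = 524.75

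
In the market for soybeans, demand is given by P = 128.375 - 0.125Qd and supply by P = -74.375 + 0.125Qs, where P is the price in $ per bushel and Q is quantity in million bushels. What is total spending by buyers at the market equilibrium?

Total spending by buyers = 21897

Rewriting in direct form: Qd = 1027 - 8P and Qs = 595 + 8P.
Equating demand and supply, 1027 - 8P = 595 + 8P gives 16P = 432, so P* = 27.
Substitute back: Q* = 1027 - 8(27) = 811.
Total spending by buyers = P* × Q* = 27 × 811 = 21897.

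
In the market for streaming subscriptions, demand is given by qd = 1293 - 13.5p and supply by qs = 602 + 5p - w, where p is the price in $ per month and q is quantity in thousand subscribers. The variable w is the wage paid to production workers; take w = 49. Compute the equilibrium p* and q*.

p* = 40, q* = 753

With w = 49, supply is qs = 553 + 5p.
The market clears where 1293 - 13.5p = 553 + 5p. Rearranging, 18.5p = 740, hence p* = 40.
Then q* = 1293 - 13.5(40) = 753.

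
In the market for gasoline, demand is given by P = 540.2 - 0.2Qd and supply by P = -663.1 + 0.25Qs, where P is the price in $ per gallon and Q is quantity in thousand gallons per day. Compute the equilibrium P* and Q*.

Solving each curve for Q: Qd = 2701 - 5P and Qs = 2652.4 + 4P.
Set Qd = Qs: 2701 - 5P = 2652.4 + 4P, so 48.6 = 9P and P* = 5.4.
From the demand curve, Q* = 2701 - 5(5.4) = 2674.

P* = 5.4, Q* = 2674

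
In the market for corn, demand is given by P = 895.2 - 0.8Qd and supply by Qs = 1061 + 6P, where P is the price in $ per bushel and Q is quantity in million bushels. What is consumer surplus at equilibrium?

Inverting to quantity form: Qd = 1119 - 1.25P.
The market clears where 1119 - 1.25P = 1061 + 6P. Rearranging, 7.25P = 58, hence P* = 8.
Plugging P* into demand: Q* = 1119 - 1.25(8) = 1109.
Demand choke price (Qd = 0): P = 1119/1.25 = 895.2. Consumer surplus = ½ × (895.2 - 8) × 1109 = 491952.4.

Consumer surplus = 491952.4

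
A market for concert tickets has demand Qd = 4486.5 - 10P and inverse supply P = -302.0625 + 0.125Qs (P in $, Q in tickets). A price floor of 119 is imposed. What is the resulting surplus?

In direct form, Qs = 2416.5 + 8P.
Evaluating both curves at the floor price 119 gives Qd = 3296.5, Qs = 3368.5.
Surplus = Qs - Qd = 3368.5 - 3296.5 = 72.

Surplus = 72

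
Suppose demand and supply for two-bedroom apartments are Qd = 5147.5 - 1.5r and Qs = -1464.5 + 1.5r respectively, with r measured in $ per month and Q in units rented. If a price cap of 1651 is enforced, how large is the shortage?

Shortage = 1659

With r fixed at 1651, quantity demanded is 2671 and quantity supplied is 1012.
Shortage = Qd - Qs = 2671 - 1012 = 1659.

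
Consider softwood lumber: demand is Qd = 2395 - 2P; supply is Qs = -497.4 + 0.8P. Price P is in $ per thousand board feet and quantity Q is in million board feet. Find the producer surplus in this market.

Producer surplus = 67650.625

Equating demand and supply, 2395 - 2P = -497.4 + 0.8P gives 2.8P = 2892.4, so P* = 1033.
From the demand curve, Q* = 2395 - 2(1033) = 329.
Supply choke price (Qs = 0): P = 621.75. Producer surplus = ½ × (1033 - 621.75) × 329 = 67650.625.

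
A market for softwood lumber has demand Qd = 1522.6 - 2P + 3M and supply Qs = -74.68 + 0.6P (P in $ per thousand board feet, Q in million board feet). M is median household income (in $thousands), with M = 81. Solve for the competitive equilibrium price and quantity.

With M = 81, demand is Qd = 1765.6 - 2P.
Set Qd = Qs: 1765.6 - 2P = -74.68 + 0.6P, so 1840.28 = 2.6P and P* = 707.8.
From the demand curve, Q* = 1765.6 - 2(707.8) = 350.

P* = 707.8, Q* = 350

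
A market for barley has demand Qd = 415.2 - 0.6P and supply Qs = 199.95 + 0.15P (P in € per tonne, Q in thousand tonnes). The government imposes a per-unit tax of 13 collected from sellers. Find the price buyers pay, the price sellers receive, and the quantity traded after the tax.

Sellers keep P_s = P_b - 13 per unit, so supply in terms of the buyer price is Qs = 198 + 0.15P_b.
Set Qd = Qs: 415.2 - 0.6P_b = 198 + 0.15P_b, so 217.2 = 0.75P_b and P_b = 289.6.
Then P_s = 289.6 - 13 = 276.6 and Q = 415.2 - 0.6(289.6) = 241.44.

P_b = 289.6, P_s = 276.6, Q = 241.44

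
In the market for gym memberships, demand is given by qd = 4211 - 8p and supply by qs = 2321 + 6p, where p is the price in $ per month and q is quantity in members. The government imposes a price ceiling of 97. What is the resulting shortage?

With p fixed at 97, quantity demanded is 3435 and quantity supplied is 2903.
Shortage = qd - qs = 3435 - 2903 = 532.

Shortage = 532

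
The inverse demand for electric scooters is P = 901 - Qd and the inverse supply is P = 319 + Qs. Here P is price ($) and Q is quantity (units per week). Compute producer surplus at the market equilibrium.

In direct form, Qd = 901 - P and Qs = -319 + P.
Equating demand and supply, 901 - P = -319 + P gives 2P = 1220, so P* = 610.
From the demand curve, Q* = 901 - 610 = 291.
Supply choke price (Qs = 0): P = 319. Producer surplus = ½ × (610 - 319) × 291 = 42340.5.

Producer surplus = 42340.5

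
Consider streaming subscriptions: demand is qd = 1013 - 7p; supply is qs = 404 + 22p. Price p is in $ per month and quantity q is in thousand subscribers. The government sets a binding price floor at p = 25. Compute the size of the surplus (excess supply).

Surplus = 116

At p = 25: qd = 838 and qs = 954.
Surplus = qs - qd = 954 - 838 = 116.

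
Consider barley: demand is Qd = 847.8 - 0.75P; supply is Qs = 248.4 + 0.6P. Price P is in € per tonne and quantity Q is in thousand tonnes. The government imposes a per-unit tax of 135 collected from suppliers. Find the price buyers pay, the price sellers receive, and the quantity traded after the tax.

P_b = 504, P_s = 369, Q = 469.8

Suppliers keep P_s = P_b - 135 per unit, so supply in terms of the buyer price is Qs = 167.4 + 0.6P_b.
Market clearing requires 847.8 - 0.75P_b = 167.4 + 0.6P_b; hence 680.4 = 1.35P_b and P_b = 504.
Then P_s = 504 - 135 = 369 and Q = 847.8 - 0.75(504) = 469.8.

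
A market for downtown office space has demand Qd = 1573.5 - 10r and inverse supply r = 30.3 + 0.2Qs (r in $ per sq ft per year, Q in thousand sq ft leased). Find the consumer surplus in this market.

Solving each curve for Q: Qs = -151.5 + 5r.
Equating demand and supply, 1573.5 - 10r = -151.5 + 5r gives 15r = 1725, so r* = 115.
Then Q* = 1573.5 - 10(115) = 423.5.
Demand choke price (Qd = 0): r = 1573.5/10 = 157.35. Consumer surplus = ½ × (157.35 - 115) × 423.5 = 8967.6125.

Consumer surplus = 8967.6125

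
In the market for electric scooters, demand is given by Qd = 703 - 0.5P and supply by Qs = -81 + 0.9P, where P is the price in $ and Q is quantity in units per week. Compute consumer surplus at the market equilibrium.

Consumer surplus = 178929

Set Qd = Qs: 703 - 0.5P = -81 + 0.9P, so 784 = 1.4P and P* = 560.
Substitute back: Q* = 703 - 0.5(560) = 423.
Demand choke price (Qd = 0): P = 703/0.5 = 1406. Consumer surplus = ½ × (1406 - 560) × 423 = 178929.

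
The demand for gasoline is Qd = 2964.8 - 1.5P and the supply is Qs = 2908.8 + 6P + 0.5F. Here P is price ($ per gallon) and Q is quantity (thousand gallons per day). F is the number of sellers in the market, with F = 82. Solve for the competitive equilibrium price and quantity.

With F = 82, supply is Qs = 2949.8 + 6P.
Set Qd = Qs: 2964.8 - 1.5P = 2949.8 + 6P, so 15 = 7.5P and P* = 2.
Then Q* = 2964.8 - 1.5(2) = 2961.8.

P* = 2, Q* = 2961.8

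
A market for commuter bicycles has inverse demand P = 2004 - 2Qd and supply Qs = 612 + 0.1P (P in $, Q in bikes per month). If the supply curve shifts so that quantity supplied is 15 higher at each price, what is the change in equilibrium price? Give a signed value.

Solving each curve for Q: Qd = 1002 - 0.5P.
Equating demand and supply, 1002 - 0.5P = 612 + 0.1P gives 0.6P = 390, so P* = 650.
Plugging P* into demand: Q* = 1002 - 0.5(650) = 677.
After the shift, supply is Qs = 627 + 0.1P.
The new intersection has 375 = 0.6P, i.e. P = 625, Q = 689.5.
ΔP = 625 - 650 = -25.

ΔP = -25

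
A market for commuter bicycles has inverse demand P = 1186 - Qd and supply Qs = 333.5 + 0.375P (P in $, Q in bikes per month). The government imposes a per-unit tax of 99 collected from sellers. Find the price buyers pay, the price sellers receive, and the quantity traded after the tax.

P_b = 647, P_s = 548, Q = 539

Inverting to quantity form: Qd = 1186 - P.
With a tax of 99 on sellers, they supply based on the net price P_s = P_b - 99, so Qs = 296.375 + 0.375P_b.
Set Qd = Qs: 1186 - P_b = 296.375 + 0.375P_b, so 889.625 = 1.375P_b and P_b = 647.
So P_s = 548 and the quantity traded is Q = 1186 - 647 = 539.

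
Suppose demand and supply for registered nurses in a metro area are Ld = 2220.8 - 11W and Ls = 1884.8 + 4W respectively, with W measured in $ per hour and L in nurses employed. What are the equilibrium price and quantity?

W* = 22.4, L* = 1974.4

The market clears where 2220.8 - 11W = 1884.8 + 4W. Rearranging, 15W = 336, hence W* = 22.4.
From the demand curve, L* = 2220.8 - 11(22.4) = 1974.4.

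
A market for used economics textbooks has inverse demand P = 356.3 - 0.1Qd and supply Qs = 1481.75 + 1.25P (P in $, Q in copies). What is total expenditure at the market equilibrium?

In direct form, Qd = 3563 - 10P.
Equating demand and supply, 3563 - 10P = 1481.75 + 1.25P gives 11.25P = 2081.25, so P* = 185.
From the demand curve, Q* = 3563 - 10(185) = 1713.
Total expenditure = P* × Q* = 185 × 1713 = 316905.

Total expenditure = 316905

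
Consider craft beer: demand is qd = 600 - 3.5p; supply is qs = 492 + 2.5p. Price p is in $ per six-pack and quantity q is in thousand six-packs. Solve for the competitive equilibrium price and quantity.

Set qd = qs: 600 - 3.5p = 492 + 2.5p, so 108 = 6p and p* = 18.
Then q* = 600 - 3.5(18) = 537.

p* = 18, q* = 537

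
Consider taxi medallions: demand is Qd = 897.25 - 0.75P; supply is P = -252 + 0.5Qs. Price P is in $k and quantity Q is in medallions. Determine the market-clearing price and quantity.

P* = 143, Q* = 790

Inverting to quantity form: Qs = 504 + 2P.
Set Qd = Qs: 897.25 - 0.75P = 504 + 2P, so 393.25 = 2.75P and P* = 143.
From the demand curve, Q* = 897.25 - 0.75(143) = 790.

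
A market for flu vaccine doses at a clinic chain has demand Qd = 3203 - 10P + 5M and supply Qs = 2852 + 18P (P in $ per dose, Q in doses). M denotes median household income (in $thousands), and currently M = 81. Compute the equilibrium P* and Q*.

P* = 27, Q* = 3338

With M = 81, demand is Qd = 3608 - 10P.
Equating demand and supply, 3608 - 10P = 2852 + 18P gives 28P = 756, so P* = 27.
Then Q* = 3608 - 10(27) = 3338.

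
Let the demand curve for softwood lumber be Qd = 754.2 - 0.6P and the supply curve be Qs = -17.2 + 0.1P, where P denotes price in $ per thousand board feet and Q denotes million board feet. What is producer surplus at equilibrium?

Producer surplus = 43245

Set Qd = Qs: 754.2 - 0.6P = -17.2 + 0.1P, so 771.4 = 0.7P and P* = 1102.
Then Q* = 754.2 - 0.6(1102) = 93.
Supply choke price (Qs = 0): P = 172. Producer surplus = ½ × (1102 - 172) × 93 = 43245.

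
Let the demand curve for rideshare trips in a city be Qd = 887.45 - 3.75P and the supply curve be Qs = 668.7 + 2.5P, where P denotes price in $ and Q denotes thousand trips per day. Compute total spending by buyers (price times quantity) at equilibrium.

At equilibrium Qd = Qs, so 887.45 - 3.75P = 668.7 + 2.5P; collecting terms, 218.75 = 6.25P and P* = 35.
From the demand curve, Q* = 887.45 - 3.75(35) = 756.2.
Total spending by buyers = P* × Q* = 35 × 756.2 = 26467.

Total spending by buyers = 26467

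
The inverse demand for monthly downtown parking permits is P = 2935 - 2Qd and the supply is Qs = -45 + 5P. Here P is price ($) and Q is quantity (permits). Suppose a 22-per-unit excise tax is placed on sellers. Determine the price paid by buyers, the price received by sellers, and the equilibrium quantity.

P_b = 295, P_s = 273, Q = 1320

Solving each curve for Q: Qd = 1467.5 - 0.5P.
With a tax of 22 on sellers, they supply based on the net price P_s = P_b - 22, so Qs = -155 + 5P_b.
Set Qd = Qs: 1467.5 - 0.5P_b = -155 + 5P_b, so 1622.5 = 5.5P_b and P_b = 295.
Then P_s = 295 - 22 = 273 and Q = 1467.5 - 0.5(295) = 1320.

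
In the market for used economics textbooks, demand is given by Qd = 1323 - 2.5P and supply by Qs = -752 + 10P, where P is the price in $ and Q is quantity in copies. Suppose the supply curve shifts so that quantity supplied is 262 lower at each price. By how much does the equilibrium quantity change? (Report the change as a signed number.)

ΔQ = -52.4

Equating demand and supply, 1323 - 2.5P = -752 + 10P gives 12.5P = 2075, so P* = 166.
Plugging P* into demand: Q* = 1323 - 2.5(166) = 908.
After the shift, supply is Qs = -1014 + 10P.
Re-solving, 12.5P = 2337 gives P = 186.96 and Q = 855.6.
ΔQ = 855.6 - 908 = -52.4.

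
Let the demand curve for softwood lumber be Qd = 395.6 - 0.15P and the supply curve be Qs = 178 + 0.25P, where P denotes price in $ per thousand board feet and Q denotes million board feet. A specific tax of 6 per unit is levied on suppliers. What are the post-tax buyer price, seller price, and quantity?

With a tax of 6 on suppliers, they supply based on the net price P_s = P_b - 6, so Qs = 176.5 + 0.25P_b.
Market clearing requires 395.6 - 0.15P_b = 176.5 + 0.25P_b; hence 219.1 = 0.4P_b and P_b = 547.75.
So P_s = 541.75 and the quantity traded is Q = 395.6 - 0.15(547.75) = 313.4375.

P_b = 547.75, P_s = 541.75, Q = 313.4375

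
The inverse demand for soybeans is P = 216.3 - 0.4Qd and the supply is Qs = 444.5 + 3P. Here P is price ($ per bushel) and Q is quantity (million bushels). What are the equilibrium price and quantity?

P* = 17.5, Q* = 497

Rewriting in direct form: Qd = 540.75 - 2.5P.
Set Qd = Qs: 540.75 - 2.5P = 444.5 + 3P, so 96.25 = 5.5P and P* = 17.5.
Then Q* = 540.75 - 2.5(17.5) = 497.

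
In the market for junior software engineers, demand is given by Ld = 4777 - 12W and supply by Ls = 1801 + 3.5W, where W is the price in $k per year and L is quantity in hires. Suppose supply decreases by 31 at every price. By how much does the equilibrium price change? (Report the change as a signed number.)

ΔW = 2

At equilibrium Ld = Ls, so 4777 - 12W = 1801 + 3.5W; collecting terms, 2976 = 15.5W and W* = 192.
From the demand curve, L* = 4777 - 12(192) = 2473.
After the shift, supply is Ls = 1770 + 3.5W.
New equilibrium: 3007 = 15.5W, so W = 194 and L = 2449.
ΔW = 194 - 192 = 2.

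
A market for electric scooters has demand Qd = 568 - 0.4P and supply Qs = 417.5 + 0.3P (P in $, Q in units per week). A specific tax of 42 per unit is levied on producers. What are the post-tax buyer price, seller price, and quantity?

With a tax of 42 on producers, they supply based on the net price P_s = P_b - 42, so Qs = 404.9 + 0.3P_b.
Equate demand and the shifted supply: 568 - 0.4P_b = 404.9 + 0.3P_b, giving 0.7P_b = 163.1, so P_b = 233.
So P_s = 191 and the quantity traded is Q = 568 - 0.4(233) = 474.8.

P_b = 233, P_s = 191, Q = 474.8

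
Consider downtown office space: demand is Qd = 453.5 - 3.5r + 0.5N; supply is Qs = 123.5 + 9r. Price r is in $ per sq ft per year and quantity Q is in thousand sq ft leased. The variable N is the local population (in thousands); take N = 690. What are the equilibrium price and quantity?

With N = 690, demand is Qd = 798.5 - 3.5r.
Set Qd = Qs: 798.5 - 3.5r = 123.5 + 9r, so 675 = 12.5r and r* = 54.
From the demand curve, Q* = 798.5 - 3.5(54) = 609.5.

r* = 54, Q* = 609.5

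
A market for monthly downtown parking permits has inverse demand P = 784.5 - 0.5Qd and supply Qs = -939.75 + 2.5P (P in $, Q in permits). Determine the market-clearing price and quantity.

P* = 557.5, Q* = 454

Rewriting in direct form: Qd = 1569 - 2P.
At equilibrium Qd = Qs, so 1569 - 2P = -939.75 + 2.5P; collecting terms, 2508.75 = 4.5P and P* = 557.5.
From the demand curve, Q* = 1569 - 2(557.5) = 454.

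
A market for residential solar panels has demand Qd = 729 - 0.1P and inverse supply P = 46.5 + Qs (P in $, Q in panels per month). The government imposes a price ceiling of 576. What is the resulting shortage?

Shortage = 141.9

Solving each curve for Q: Qs = -46.5 + P.
With P fixed at 576, quantity demanded is 671.4 and quantity supplied is 529.5.
Shortage = Qd - Qs = 671.4 - 529.5 = 141.9.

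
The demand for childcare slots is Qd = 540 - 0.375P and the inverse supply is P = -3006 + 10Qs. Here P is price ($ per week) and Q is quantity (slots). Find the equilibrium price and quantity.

P* = 504, Q* = 351

In direct form, Qs = 300.6 + 0.1P.
Set Qd = Qs: 540 - 0.375P = 300.6 + 0.1P, so 239.4 = 0.475P and P* = 504.
Then Q* = 540 - 0.375(504) = 351.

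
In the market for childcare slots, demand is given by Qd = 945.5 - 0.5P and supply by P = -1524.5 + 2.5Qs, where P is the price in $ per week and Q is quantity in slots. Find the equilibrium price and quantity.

P* = 373, Q* = 759

Inverting to quantity form: Qs = 609.8 + 0.4P.
The market clears where 945.5 - 0.5P = 609.8 + 0.4P. Rearranging, 0.9P = 335.7, hence P* = 373.
Plugging P* into demand: Q* = 945.5 - 0.5(373) = 759.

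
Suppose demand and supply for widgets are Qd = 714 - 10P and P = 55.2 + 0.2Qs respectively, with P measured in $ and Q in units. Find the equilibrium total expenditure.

Total expenditure = 3564

Solving each curve for Q: Qs = -276 + 5P.
At equilibrium Qd = Qs, so 714 - 10P = -276 + 5P; collecting terms, 990 = 15P and P* = 66.
Substitute back: Q* = 714 - 10(66) = 54.
Total expenditure = P* × Q* = 66 × 54 = 3564.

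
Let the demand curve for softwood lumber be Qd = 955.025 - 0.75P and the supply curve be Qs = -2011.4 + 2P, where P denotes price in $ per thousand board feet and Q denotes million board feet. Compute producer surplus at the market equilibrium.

Producer surplus = 5329

The market clears where 955.025 - 0.75P = -2011.4 + 2P. Rearranging, 2.75P = 2966.425, hence P* = 1078.7.
From the demand curve, Q* = 955.025 - 0.75(1078.7) = 146.
Supply choke price (Qs = 0): P = 1005.7. Producer surplus = ½ × (1078.7 - 1005.7) × 146 = 5329.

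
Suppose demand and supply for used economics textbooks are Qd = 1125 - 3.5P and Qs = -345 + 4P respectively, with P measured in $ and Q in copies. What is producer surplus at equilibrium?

At equilibrium Qd = Qs, so 1125 - 3.5P = -345 + 4P; collecting terms, 1470 = 7.5P and P* = 196.
From the demand curve, Q* = 1125 - 3.5(196) = 439.
Supply choke price (Qs = 0): P = 86.25. Producer surplus = ½ × (196 - 86.25) × 439 = 24090.125.

Producer surplus = 24090.125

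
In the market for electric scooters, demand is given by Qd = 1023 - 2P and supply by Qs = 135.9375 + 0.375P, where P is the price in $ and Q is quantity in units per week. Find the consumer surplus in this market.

Equating demand and supply, 1023 - 2P = 135.9375 + 0.375P gives 2.375P = 887.0625, so P* = 373.5.
From the demand curve, Q* = 1023 - 2(373.5) = 276.
Demand choke price (Qd = 0): P = 1023/2 = 511.5. Consumer surplus = ½ × (511.5 - 373.5) × 276 = 19044.

Consumer surplus = 19044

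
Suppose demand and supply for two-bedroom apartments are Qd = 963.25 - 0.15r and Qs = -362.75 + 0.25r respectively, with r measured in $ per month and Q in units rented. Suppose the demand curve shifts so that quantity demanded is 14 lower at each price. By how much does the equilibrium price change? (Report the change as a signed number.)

Equating demand and supply, 963.25 - 0.15r = -362.75 + 0.25r gives 0.4r = 1326, so r* = 3315.
Plugging r* into demand: Q* = 963.25 - 0.15(3315) = 466.
After the shift, demand is Qd = 949.25 - 0.15r.
The new intersection has 1312 = 0.4r, i.e. r = 3280, Q = 457.25.
Δr = 3280 - 3315 = -35.

Δr = -35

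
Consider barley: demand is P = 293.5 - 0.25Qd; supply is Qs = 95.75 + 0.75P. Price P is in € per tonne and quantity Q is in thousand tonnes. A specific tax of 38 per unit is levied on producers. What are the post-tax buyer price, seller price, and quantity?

P_b = 233, P_s = 195, Q = 242

Solving each curve for Q: Qd = 1174 - 4P.
With a tax of 38 on producers, they supply based on the net price P_s = P_b - 38, so Qs = 67.25 + 0.75P_b.
Equate demand and the shifted supply: 1174 - 4P_b = 67.25 + 0.75P_b, giving 4.75P_b = 1106.75, so P_b = 233.
Then P_s = 233 - 38 = 195 and Q = 1174 - 4(233) = 242.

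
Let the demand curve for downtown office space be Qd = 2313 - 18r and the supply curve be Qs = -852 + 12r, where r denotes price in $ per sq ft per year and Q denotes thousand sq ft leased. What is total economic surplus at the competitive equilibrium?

At equilibrium Qd = Qs, so 2313 - 18r = -852 + 12r; collecting terms, 3165 = 30r and r* = 105.5.
Substitute back: Q* = 2313 - 18(105.5) = 414.
Demand choke price = 128.5; supply choke price = 71. CS = ½(128.5 - 105.5)(414) = 4761; PS = ½(105.5 - 71)(414) = 7141.5. Total surplus = 11902.5.

Total surplus = 11902.5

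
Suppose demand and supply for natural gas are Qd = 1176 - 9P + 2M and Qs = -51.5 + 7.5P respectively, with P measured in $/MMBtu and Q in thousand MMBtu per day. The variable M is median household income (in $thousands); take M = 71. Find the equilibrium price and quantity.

With M = 71, demand is Qd = 1318 - 9P.
Set Qd = Qs: 1318 - 9P = -51.5 + 7.5P, so 1369.5 = 16.5P and P* = 83.
Then Q* = 1318 - 9(83) = 571.

P* = 83, Q* = 571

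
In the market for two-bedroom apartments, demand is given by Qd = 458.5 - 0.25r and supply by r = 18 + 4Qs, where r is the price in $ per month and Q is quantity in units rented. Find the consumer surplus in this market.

Inverting to quantity form: Qs = -4.5 + 0.25r.
At equilibrium Qd = Qs, so 458.5 - 0.25r = -4.5 + 0.25r; collecting terms, 463 = 0.5r and r* = 926.
Substitute back: Q* = 458.5 - 0.25(926) = 227.
Demand choke price (Qd = 0): r = 458.5/0.25 = 1834. Consumer surplus = ½ × (1834 - 926) × 227 = 103058.

Consumer surplus = 103058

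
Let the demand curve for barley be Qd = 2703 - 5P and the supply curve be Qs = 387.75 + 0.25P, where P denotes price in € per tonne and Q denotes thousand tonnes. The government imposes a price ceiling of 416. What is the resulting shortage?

Shortage = 131.25

With P fixed at 416, quantity demanded is 623 and quantity supplied is 491.75.
Shortage = Qd - Qs = 623 - 491.75 = 131.25.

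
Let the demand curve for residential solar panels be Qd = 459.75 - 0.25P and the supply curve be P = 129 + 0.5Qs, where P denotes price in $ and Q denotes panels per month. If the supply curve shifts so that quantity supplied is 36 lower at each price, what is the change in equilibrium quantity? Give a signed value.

ΔQ = -4

Solving each curve for Q: Qs = -258 + 2P.
Equating demand and supply, 459.75 - 0.25P = -258 + 2P gives 2.25P = 717.75, so P* = 319.
From the demand curve, Q* = 459.75 - 0.25(319) = 380.
After the shift, supply is Qs = -294 + 2P.
New equilibrium: 753.75 = 2.25P, so P = 335 and Q = 376.
ΔQ = 376 - 380 = -4.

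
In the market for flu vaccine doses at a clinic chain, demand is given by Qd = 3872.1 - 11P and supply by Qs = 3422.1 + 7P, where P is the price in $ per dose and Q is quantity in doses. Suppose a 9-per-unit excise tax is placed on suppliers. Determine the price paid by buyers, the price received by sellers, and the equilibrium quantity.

The tax drives a wedge P_b - P_s = 9. Substituting P_s = P_b - 9 into supply: Qs = 3359.1 + 7P_b.
Market clearing requires 3872.1 - 11P_b = 3359.1 + 7P_b; hence 513 = 18P_b and P_b = 28.5.
Then P_s = 28.5 - 9 = 19.5 and Q = 3872.1 - 11(28.5) = 3558.6.

P_b = 28.5, P_s = 19.5, Q = 3558.6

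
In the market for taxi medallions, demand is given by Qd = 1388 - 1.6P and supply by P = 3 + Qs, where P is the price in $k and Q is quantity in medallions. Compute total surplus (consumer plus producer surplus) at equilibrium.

In direct form, Qs = -3 + P.
Set Qd = Qs: 1388 - 1.6P = -3 + P, so 1391 = 2.6P and P* = 535.
Substitute back: Q* = 1388 - 1.6(535) = 532.
Demand choke price = 867.5; supply choke price = 3. CS = ½(867.5 - 535)(532) = 88445; PS = ½(535 - 3)(532) = 141512. Total surplus = 229957.

Total surplus = 229957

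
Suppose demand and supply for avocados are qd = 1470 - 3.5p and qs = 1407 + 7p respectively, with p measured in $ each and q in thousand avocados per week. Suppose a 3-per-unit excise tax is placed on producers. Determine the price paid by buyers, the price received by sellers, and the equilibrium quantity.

With a tax of 3 on producers, they supply based on the net price p_s = p_b - 3, so qs = 1386 + 7p_b.
Set qd = qs: 1470 - 3.5p_b = 1386 + 7p_b, so 84 = 10.5p_b and p_b = 8.
Then p_s = 8 - 3 = 5 and q = 1470 - 3.5(8) = 1442.

p_b = 8, p_s = 5, q = 1442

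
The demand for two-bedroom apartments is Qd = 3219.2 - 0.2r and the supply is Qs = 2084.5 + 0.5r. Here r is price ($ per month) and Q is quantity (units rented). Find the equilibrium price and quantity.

r* = 1621, Q* = 2895

Equating demand and supply, 3219.2 - 0.2r = 2084.5 + 0.5r gives 0.7r = 1134.7, so r* = 1621.
Substitute back: Q* = 3219.2 - 0.2(1621) = 2895.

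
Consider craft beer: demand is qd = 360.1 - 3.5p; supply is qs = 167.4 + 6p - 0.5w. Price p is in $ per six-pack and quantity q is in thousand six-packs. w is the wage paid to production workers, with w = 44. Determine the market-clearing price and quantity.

p* = 22.6, q* = 281

With w = 44, supply is qs = 145.4 + 6p.
At equilibrium qd = qs, so 360.1 - 3.5p = 145.4 + 6p; collecting terms, 214.7 = 9.5p and p* = 22.6.
From the demand curve, q* = 360.1 - 3.5(22.6) = 281.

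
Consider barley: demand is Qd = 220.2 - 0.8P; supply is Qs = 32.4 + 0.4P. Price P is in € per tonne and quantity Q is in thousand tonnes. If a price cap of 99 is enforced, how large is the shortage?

Evaluating both curves at the ceiling price 99 gives Qd = 141, Qs = 72.
Shortage = Qd - Qs = 141 - 72 = 69.

Shortage = 69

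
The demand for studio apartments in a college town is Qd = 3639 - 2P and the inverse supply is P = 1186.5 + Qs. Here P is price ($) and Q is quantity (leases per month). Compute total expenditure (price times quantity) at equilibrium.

Total expenditure = 678787

Inverting to quantity form: Qs = -1186.5 + P.
Equating demand and supply, 3639 - 2P = -1186.5 + P gives 3P = 4825.5, so P* = 1608.5.
Then Q* = 3639 - 2(1608.5) = 422.
Total expenditure = P* × Q* = 1608.5 × 422 = 678787.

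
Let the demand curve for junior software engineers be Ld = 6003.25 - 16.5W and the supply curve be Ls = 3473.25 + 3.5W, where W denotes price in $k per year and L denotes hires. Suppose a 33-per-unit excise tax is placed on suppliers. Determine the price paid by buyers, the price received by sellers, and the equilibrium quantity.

The tax drives a wedge W_b - W_s = 33. Substituting W_s = W_b - 33 into supply: Ls = 3357.75 + 3.5W_b.
Market clearing requires 6003.25 - 16.5W_b = 3357.75 + 3.5W_b; hence 2645.5 = 20W_b and W_b = 132.275.
Then W_s = 132.275 - 33 = 99.275 and L = 6003.25 - 16.5(132.275) = 3820.7125.

W_b = 132.275, W_s = 99.275, L = 3820.7125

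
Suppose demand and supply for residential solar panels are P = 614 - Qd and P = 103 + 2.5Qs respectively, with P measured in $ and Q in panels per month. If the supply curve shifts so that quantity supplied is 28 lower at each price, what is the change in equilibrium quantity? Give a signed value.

Solving each curve for Q: Qd = 614 - P and Qs = -41.2 + 0.4P.
The market clears where 614 - P = -41.2 + 0.4P. Rearranging, 1.4P = 655.2, hence P* = 468.
Plugging P* into demand: Q* = 614 - 468 = 146.
After the shift, supply is Qs = -69.2 + 0.4P.
The new intersection has 683.2 = 1.4P, i.e. P = 488, Q = 126.
ΔQ = 126 - 146 = -20.

ΔQ = -20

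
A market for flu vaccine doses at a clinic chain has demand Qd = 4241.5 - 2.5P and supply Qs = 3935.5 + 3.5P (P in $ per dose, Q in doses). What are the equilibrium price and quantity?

Set Qd = Qs: 4241.5 - 2.5P = 3935.5 + 3.5P, so 306 = 6P and P* = 51.
From the demand curve, Q* = 4241.5 - 2.5(51) = 4114.

P* = 51, Q* = 4114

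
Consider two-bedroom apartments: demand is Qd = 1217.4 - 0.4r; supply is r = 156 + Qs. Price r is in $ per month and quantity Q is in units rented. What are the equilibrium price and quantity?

r* = 981, Q* = 825

In direct form, Qs = -156 + r.
At equilibrium Qd = Qs, so 1217.4 - 0.4r = -156 + r; collecting terms, 1373.4 = 1.4r and r* = 981.
From the demand curve, Q* = 1217.4 - 0.4(981) = 825.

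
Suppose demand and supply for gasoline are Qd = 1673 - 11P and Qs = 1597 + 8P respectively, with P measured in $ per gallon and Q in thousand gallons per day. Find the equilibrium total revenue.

Equating demand and supply, 1673 - 11P = 1597 + 8P gives 19P = 76, so P* = 4.
Then Q* = 1673 - 11(4) = 1629.
Total revenue = P* × Q* = 4 × 1629 = 6516.

Total revenue = 6516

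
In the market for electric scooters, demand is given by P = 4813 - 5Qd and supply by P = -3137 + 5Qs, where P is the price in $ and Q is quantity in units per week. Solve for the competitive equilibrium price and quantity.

P* = 838, Q* = 795

Solving each curve for Q: Qd = 962.6 - 0.2P and Qs = 627.4 + 0.2P.
At equilibrium Qd = Qs, so 962.6 - 0.2P = 627.4 + 0.2P; collecting terms, 335.2 = 0.4P and P* = 838.
Then Q* = 962.6 - 0.2(838) = 795.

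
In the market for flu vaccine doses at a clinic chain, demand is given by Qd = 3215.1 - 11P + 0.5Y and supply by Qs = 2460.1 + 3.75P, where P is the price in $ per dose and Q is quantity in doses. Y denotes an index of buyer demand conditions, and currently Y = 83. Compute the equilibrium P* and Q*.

With Y = 83, demand is Qd = 3256.6 - 11P.
At equilibrium Qd = Qs, so 3256.6 - 11P = 2460.1 + 3.75P; collecting terms, 796.5 = 14.75P and P* = 54.
Substitute back: Q* = 3256.6 - 11(54) = 2662.6.

P* = 54, Q* = 2662.6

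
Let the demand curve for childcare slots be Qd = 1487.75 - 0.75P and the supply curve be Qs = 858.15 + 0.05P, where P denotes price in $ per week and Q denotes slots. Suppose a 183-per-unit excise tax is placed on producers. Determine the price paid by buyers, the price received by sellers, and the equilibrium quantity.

Producers keep P_s = P_b - 183 per unit, so supply in terms of the buyer price is Qs = 849 + 0.05P_b.
Set Qd = Qs: 1487.75 - 0.75P_b = 849 + 0.05P_b, so 638.75 = 0.8P_b and P_b = 798.4375.
So P_s = 615.4375 and the quantity traded is Q = 1487.75 - 0.75(798.4375) = 888.921875.

P_b = 798.4375, P_s = 615.4375, Q = 888.921875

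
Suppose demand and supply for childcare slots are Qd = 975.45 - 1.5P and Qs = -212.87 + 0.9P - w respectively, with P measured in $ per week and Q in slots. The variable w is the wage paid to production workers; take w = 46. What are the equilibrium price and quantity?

With w = 46, supply is Qs = -258.87 + 0.9P.
The market clears where 975.45 - 1.5P = -258.87 + 0.9P. Rearranging, 2.4P = 1234.32, hence P* = 514.3.
Plugging P* into demand: Q* = 975.45 - 1.5(514.3) = 204.

P* = 514.3, Q* = 204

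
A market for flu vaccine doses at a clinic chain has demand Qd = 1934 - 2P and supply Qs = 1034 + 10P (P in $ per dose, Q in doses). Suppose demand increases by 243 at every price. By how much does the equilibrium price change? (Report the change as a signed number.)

Equating demand and supply, 1934 - 2P = 1034 + 10P gives 12P = 900, so P* = 75.
Then Q* = 1934 - 2(75) = 1784.
After the shift, demand is Qd = 2177 - 2P.
The new intersection has 1143 = 12P, i.e. P = 95.25, Q = 1986.5.
ΔP = 95.25 - 75 = 20.25.

ΔP = 20.25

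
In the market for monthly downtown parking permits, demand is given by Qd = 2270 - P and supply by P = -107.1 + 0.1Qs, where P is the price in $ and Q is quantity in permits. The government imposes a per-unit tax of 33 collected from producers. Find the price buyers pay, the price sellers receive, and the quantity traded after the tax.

In direct form, Qs = 1071 + 10P.
Producers keep P_s = P_b - 33 per unit, so supply in terms of the buyer price is Qs = 741 + 10P_b.
Equate demand and the shifted supply: 2270 - P_b = 741 + 10P_b, giving 11P_b = 1529, so P_b = 139.
So P_s = 106 and the quantity traded is Q = 2270 - 139 = 2131.

P_b = 139, P_s = 106, Q = 2131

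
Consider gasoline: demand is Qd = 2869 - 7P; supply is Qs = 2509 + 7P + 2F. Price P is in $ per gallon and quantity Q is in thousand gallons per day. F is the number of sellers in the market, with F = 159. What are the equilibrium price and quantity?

P* = 3, Q* = 2848

With F = 159, supply is Qs = 2827 + 7P.
Equating demand and supply, 2869 - 7P = 2827 + 7P gives 14P = 42, so P* = 3.
From the demand curve, Q* = 2869 - 7(3) = 2848.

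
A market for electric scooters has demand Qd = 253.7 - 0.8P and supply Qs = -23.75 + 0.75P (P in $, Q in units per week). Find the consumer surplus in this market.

Consumer surplus = 7631.40625

Equating demand and supply, 253.7 - 0.8P = -23.75 + 0.75P gives 1.55P = 277.45, so P* = 179.
Then Q* = 253.7 - 0.8(179) = 110.5.
Demand choke price (Qd = 0): P = 253.7/0.8 = 317.125. Consumer surplus = ½ × (317.125 - 179) × 110.5 = 7631.40625.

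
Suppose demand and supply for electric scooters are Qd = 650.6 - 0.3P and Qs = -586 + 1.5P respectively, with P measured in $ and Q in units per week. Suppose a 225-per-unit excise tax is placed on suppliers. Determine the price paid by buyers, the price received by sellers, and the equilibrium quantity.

With a tax of 225 on suppliers, they supply based on the net price P_s = P_b - 225, so Qs = -923.5 + 1.5P_b.
Market clearing requires 650.6 - 0.3P_b = -923.5 + 1.5P_b; hence 1574.1 = 1.8P_b and P_b = 874.5.
Then P_s = 874.5 - 225 = 649.5 and Q = 650.6 - 0.3(874.5) = 388.25.

P_b = 874.5, P_s = 649.5, Q = 388.25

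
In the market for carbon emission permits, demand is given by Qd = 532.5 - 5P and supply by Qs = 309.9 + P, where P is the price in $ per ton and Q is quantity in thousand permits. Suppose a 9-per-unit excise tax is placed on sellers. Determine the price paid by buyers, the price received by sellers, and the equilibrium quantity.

Sellers keep P_s = P_b - 9 per unit, so supply in terms of the buyer price is Qs = 300.9 + P_b.
Equate demand and the shifted supply: 532.5 - 5P_b = 300.9 + P_b, giving 6P_b = 231.6, so P_b = 38.6.
So P_s = 29.6 and the quantity traded is Q = 532.5 - 5(38.6) = 339.5.

P_b = 38.6, P_s = 29.6, Q = 339.5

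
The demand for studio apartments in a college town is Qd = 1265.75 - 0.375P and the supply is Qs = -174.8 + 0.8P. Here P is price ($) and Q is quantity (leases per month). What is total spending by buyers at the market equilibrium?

Total spending by buyers = 988156

Set Qd = Qs: 1265.75 - 0.375P = -174.8 + 0.8P, so 1440.55 = 1.175P and P* = 1226.
Plugging P* into demand: Q* = 1265.75 - 0.375(1226) = 806.
Total spending by buyers = P* × Q* = 1226 × 806 = 988156.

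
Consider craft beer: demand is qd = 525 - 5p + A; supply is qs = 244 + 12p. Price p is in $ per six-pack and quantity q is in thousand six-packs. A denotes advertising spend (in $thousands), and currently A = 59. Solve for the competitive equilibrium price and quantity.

With A = 59, demand is qd = 584 - 5p.
Equating demand and supply, 584 - 5p = 244 + 12p gives 17p = 340, so p* = 20.
Then q* = 584 - 5(20) = 484.

p* = 20, q* = 484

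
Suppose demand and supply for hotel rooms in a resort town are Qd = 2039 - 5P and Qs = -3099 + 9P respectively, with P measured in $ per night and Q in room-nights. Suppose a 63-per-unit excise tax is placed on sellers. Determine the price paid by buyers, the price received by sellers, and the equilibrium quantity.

P_b = 407.5, P_s = 344.5, Q = 1.5

The tax drives a wedge P_b - P_s = 63. Substituting P_s = P_b - 63 into supply: Qs = -3666 + 9P_b.
Set Qd = Qs: 2039 - 5P_b = -3666 + 9P_b, so 5705 = 14P_b and P_b = 407.5.
Then P_s = 407.5 - 63 = 344.5 and Q = 2039 - 5(407.5) = 1.5.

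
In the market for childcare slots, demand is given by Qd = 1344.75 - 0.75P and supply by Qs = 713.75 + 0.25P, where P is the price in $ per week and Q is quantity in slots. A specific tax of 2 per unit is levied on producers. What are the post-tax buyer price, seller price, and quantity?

With a tax of 2 on producers, they supply based on the net price P_s = P_b - 2, so Qs = 713.25 + 0.25P_b.
Market clearing requires 1344.75 - 0.75P_b = 713.25 + 0.25P_b; hence 631.5 = P_b and P_b = 631.5.
So P_s = 629.5 and the quantity traded is Q = 1344.75 - 0.75(631.5) = 871.125.

P_b = 631.5, P_s = 629.5, Q = 871.125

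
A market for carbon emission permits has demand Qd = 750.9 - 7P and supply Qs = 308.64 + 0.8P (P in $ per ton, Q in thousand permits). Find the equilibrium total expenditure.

Total expenditure = 20071.8

Equating demand and supply, 750.9 - 7P = 308.64 + 0.8P gives 7.8P = 442.26, so P* = 56.7.
Substitute back: Q* = 750.9 - 7(56.7) = 354.
Total expenditure = P* × Q* = 56.7 × 354 = 20071.8.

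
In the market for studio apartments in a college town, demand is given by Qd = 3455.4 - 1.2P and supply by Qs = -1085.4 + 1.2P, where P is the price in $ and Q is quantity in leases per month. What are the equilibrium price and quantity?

P* = 1892, Q* = 1185

Equating demand and supply, 3455.4 - 1.2P = -1085.4 + 1.2P gives 2.4P = 4540.8, so P* = 1892.
Substitute back: Q* = 3455.4 - 1.2(1892) = 1185.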